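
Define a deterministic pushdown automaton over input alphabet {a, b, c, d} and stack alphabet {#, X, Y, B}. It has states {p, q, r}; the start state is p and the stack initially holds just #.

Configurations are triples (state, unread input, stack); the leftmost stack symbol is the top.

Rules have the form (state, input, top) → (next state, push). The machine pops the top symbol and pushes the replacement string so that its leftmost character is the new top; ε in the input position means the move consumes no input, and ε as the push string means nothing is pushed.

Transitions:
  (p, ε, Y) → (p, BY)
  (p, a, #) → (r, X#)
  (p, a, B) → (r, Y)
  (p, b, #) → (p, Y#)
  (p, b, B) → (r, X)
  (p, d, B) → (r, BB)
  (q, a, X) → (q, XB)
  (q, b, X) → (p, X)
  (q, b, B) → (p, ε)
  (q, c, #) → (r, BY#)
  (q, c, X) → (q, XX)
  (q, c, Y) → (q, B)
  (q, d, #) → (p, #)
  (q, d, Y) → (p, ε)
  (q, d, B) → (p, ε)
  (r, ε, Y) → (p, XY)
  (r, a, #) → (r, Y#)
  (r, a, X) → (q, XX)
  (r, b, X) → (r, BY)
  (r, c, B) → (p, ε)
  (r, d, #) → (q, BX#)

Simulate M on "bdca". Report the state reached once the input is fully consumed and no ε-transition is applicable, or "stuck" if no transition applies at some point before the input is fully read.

p

(p, bdca, #)
  read b, top #: go to p, push Y# → (p, dca, Y#)
  ε-move, top Y: go to p, push BY → (p, dca, BY#)
  read d, top B: go to r, push BB → (r, ca, BBY#)
  read c, top B: go to p, push ε → (p, a, BY#)
  read a, top B: go to r, push Y → (r, ε, YY#)
  ε-move, top Y: go to p, push XY → (p, ε, XYY#)
All input consumed; M is in state p.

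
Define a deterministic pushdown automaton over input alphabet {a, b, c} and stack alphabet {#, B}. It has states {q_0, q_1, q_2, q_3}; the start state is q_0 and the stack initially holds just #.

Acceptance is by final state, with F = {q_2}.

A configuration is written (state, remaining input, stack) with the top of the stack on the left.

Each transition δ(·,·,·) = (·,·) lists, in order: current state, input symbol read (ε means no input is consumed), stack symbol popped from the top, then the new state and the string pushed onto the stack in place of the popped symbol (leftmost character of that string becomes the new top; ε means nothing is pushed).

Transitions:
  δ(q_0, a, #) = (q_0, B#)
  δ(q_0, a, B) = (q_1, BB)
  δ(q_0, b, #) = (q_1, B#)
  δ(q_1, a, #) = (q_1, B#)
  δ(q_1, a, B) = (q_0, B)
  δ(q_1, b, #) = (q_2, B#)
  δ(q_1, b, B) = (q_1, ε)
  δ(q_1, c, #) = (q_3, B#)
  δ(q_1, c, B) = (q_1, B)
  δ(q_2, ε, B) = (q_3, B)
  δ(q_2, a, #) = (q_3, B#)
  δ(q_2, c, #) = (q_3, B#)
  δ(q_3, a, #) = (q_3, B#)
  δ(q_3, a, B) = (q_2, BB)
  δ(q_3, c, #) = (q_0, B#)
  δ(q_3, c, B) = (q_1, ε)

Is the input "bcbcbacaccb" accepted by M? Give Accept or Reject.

Reject

(q_0, bcbcbacaccb, #) ⊢ (q_1, cbcbacaccb, B#) ⊢ (q_1, bcbacaccb, B#) ⊢ (q_1, cbacaccb, #) ⊢ (q_3, bacaccb, B#)
No transition applies at (q_3, bacaccb, B#); input not fully consumed.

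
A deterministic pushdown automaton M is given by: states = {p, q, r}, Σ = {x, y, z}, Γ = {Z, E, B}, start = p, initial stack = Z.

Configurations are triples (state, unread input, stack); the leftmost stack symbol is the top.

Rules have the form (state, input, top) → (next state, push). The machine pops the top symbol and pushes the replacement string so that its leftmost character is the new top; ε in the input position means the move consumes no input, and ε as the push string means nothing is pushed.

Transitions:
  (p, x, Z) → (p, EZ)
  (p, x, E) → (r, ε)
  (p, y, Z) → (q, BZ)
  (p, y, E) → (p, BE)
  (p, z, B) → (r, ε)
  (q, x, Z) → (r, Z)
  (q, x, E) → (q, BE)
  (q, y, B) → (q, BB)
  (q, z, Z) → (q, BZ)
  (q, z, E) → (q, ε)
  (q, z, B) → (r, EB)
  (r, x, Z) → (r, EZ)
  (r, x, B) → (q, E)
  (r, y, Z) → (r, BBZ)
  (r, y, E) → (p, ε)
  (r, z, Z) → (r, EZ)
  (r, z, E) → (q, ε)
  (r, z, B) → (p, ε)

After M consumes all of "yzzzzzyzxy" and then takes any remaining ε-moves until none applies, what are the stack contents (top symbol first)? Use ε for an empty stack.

Z

(p, yzzzzzyzxy, Z)
  read y, top Z: go to q, push BZ → (q, zzzzzyzxy, BZ)
  read z, top B: go to r, push EB → (r, zzzzyzxy, EBZ)
  read z, top E: go to q, push ε → (q, zzzyzxy, BZ)
  read z, top B: go to r, push EB → (r, zzyzxy, EBZ)
  read z, top E: go to q, push ε → (q, zyzxy, BZ)
  read z, top B: go to r, push EB → (r, yzxy, EBZ)
  read y, top E: go to p, push ε → (p, zxy, BZ)
  read z, top B: go to r, push ε → (r, xy, Z)
  read x, top Z: go to r, push EZ → (r, y, EZ)
  read y, top E: go to p, push ε → (p, ε, Z)
All input consumed in state p with stack Z.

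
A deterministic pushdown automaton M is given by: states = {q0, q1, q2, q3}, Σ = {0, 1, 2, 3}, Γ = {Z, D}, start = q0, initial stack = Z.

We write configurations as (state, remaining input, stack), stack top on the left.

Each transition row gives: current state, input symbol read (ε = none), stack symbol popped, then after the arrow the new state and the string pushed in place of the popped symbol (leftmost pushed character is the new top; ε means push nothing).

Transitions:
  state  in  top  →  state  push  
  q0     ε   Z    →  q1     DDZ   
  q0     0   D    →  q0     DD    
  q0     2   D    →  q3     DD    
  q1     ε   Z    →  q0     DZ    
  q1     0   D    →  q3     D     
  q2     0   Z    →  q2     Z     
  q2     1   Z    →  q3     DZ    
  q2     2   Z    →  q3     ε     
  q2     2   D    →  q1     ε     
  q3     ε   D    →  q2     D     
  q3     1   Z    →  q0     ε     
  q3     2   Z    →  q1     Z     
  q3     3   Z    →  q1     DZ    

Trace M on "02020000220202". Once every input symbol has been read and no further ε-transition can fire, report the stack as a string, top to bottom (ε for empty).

DDDZ

(q0, 02020000220202, Z)
  ε-move, top Z: go to q1, push DDZ → (q1, 02020000220202, DDZ)
  read 0, top D: go to q3, push D → (q3, 2020000220202, DDZ)
  ε-move, top D: go to q2, push D → (q2, 2020000220202, DDZ)
  read 2, top D: go to q1, push ε → (q1, 020000220202, DZ)
  read 0, top D: go to q3, push D → (q3, 20000220202, DZ)
  ε-move, top D: go to q2, push D → (q2, 20000220202, DZ)
  read 2, top D: go to q1, push ε → (q1, 0000220202, Z)
  ε-move, top Z: go to q0, push DZ → (q0, 0000220202, DZ)
  read 0, top D: go to q0, push DD → (q0, 000220202, DDZ)
  read 0, top D: go to q0, push DD → (q0, 00220202, DDDZ)
  read 0, top D: go to q0, push DD → (q0, 0220202, DDDDZ)
  read 0, top D: go to q0, push DD → (q0, 220202, DDDDDZ)
  read 2, top D: go to q3, push DD → (q3, 20202, DDDDDDZ)
  ε-move, top D: go to q2, push D → (q2, 20202, DDDDDDZ)
  read 2, top D: go to q1, push ε → (q1, 0202, DDDDDZ)
  read 0, top D: go to q3, push D → (q3, 202, DDDDDZ)
  ε-move, top D: go to q2, push D → (q2, 202, DDDDDZ)
  read 2, top D: go to q1, push ε → (q1, 02, DDDDZ)
  read 0, top D: go to q3, push D → (q3, 2, DDDDZ)
  ε-move, top D: go to q2, push D → (q2, 2, DDDDZ)
  read 2, top D: go to q1, push ε → (q1, ε, DDDZ)
All input consumed in state q1 with stack DDDZ.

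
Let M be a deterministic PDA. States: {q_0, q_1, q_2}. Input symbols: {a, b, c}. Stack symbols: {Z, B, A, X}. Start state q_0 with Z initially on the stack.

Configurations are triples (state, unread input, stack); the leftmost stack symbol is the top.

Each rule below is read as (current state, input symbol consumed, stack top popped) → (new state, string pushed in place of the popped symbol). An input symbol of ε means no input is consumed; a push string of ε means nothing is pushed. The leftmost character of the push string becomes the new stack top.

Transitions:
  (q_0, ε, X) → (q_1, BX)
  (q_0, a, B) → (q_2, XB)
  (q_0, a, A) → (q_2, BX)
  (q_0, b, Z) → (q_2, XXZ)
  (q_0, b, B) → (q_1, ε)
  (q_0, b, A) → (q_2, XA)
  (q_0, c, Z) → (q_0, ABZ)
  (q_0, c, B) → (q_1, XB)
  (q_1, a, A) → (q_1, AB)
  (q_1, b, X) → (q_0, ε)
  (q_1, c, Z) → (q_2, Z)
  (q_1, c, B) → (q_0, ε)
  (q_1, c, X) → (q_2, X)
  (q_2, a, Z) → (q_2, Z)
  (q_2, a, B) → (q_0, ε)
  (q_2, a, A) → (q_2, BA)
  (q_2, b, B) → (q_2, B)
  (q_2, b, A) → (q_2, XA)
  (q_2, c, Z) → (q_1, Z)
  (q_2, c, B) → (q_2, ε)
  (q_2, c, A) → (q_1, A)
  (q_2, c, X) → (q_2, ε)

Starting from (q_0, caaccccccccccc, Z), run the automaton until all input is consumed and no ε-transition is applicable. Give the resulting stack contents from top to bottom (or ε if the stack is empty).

(q_0, caaccccccccccc, Z)
  read c, top Z: go to q_0, push ABZ → (q_0, aaccccccccccc, ABZ)
  read a, top A: go to q_2, push BX → (q_2, accccccccccc, BXBZ)
  read a, top B: go to q_0, push ε → (q_0, ccccccccccc, XBZ)
  ε-move, top X: go to q_1, push BX → (q_1, ccccccccccc, BXBZ)
  read c, top B: go to q_0, push ε → (q_0, cccccccccc, XBZ)
  ε-move, top X: go to q_1, push BX → (q_1, cccccccccc, BXBZ)
  read c, top B: go to q_0, push ε → (q_0, ccccccccc, XBZ)
  ε-move, top X: go to q_1, push BX → (q_1, ccccccccc, BXBZ)
  read c, top B: go to q_0, push ε → (q_0, cccccccc, XBZ)
  ε-move, top X: go to q_1, push BX → (q_1, cccccccc, BXBZ)
  read c, top B: go to q_0, push ε → (q_0, ccccccc, XBZ)
  ε-move, top X: go to q_1, push BX → (q_1, ccccccc, BXBZ)
  read c, top B: go to q_0, push ε → (q_0, cccccc, XBZ)
  ε-move, top X: go to q_1, push BX → (q_1, cccccc, BXBZ)
  read c, top B: go to q_0, push ε → (q_0, ccccc, XBZ)
  ε-move, top X: go to q_1, push BX → (q_1, ccccc, BXBZ)
  read c, top B: go to q_0, push ε → (q_0, cccc, XBZ)
  ε-move, top X: go to q_1, push BX → (q_1, cccc, BXBZ)
  read c, top B: go to q_0, push ε → (q_0, ccc, XBZ)
  ε-move, top X: go to q_1, push BX → (q_1, ccc, BXBZ)
  read c, top B: go to q_0, push ε → (q_0, cc, XBZ)
  ε-move, top X: go to q_1, push BX → (q_1, cc, BXBZ)
  read c, top B: go to q_0, push ε → (q_0, c, XBZ)
  ε-move, top X: go to q_1, push BX → (q_1, c, BXBZ)
  read c, top B: go to q_0, push ε → (q_0, ε, XBZ)
  ε-move, top X: go to q_1, push BX → (q_1, ε, BXBZ)
All input consumed in state q_1 with stack BXBZ.

BXBZ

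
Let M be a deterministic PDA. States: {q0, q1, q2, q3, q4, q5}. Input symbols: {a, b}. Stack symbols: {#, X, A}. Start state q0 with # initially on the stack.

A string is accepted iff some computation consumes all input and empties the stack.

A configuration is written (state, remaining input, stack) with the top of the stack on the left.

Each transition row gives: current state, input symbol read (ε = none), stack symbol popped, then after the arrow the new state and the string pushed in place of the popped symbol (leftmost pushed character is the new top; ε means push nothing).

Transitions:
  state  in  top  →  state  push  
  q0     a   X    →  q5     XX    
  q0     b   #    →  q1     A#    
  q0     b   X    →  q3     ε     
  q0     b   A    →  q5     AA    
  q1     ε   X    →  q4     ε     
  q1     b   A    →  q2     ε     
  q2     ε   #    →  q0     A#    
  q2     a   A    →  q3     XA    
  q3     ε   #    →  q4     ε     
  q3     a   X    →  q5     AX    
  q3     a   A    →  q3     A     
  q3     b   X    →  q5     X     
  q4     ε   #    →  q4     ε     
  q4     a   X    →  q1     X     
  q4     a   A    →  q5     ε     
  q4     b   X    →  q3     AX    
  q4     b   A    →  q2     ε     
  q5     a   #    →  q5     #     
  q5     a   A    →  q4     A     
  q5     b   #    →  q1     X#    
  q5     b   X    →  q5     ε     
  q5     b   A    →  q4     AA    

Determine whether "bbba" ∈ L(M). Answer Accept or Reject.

(q0, bbba, #)
  read b, top #: go to q1, push A# → (q1, bba, A#)
  read b, top A: go to q2, push ε → (q2, ba, #)
  ε-move, top #: go to q0, push A# → (q0, ba, A#)
  read b, top A: go to q5, push AA → (q5, a, AA#)
  read a, top A: go to q4, push A → (q4, ε, AA#)
All input consumed; stack is AA#, not empty, and no further ε-move applies.

Reject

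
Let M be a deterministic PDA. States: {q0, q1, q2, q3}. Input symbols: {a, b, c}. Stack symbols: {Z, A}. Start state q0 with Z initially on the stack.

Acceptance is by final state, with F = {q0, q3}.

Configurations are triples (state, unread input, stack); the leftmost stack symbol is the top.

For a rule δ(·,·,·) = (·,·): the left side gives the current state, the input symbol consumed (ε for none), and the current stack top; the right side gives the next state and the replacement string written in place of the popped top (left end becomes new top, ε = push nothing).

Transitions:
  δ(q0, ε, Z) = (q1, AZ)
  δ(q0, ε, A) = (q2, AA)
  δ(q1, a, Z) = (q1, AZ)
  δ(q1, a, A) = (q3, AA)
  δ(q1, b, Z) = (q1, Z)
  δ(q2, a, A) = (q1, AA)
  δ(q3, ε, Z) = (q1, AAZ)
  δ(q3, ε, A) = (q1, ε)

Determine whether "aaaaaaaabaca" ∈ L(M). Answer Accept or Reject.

(q0, aaaaaaaabaca, Z)
  ε-move, top Z: go to q1, push AZ → (q1, aaaaaaaabaca, AZ)
  read a, top A: go to q3, push AA → (q3, aaaaaaabaca, AAZ)
  ε-move, top A: go to q1, push ε → (q1, aaaaaaabaca, AZ)
  read a, top A: go to q3, push AA → (q3, aaaaaabaca, AAZ)
  ε-move, top A: go to q1, push ε → (q1, aaaaaabaca, AZ)
  read a, top A: go to q3, push AA → (q3, aaaaabaca, AAZ)
  ε-move, top A: go to q1, push ε → (q1, aaaaabaca, AZ)
  read a, top A: go to q3, push AA → (q3, aaaabaca, AAZ)
  ε-move, top A: go to q1, push ε → (q1, aaaabaca, AZ)
  read a, top A: go to q3, push AA → (q3, aaabaca, AAZ)
  ε-move, top A: go to q1, push ε → (q1, aaabaca, AZ)
  read a, top A: go to q3, push AA → (q3, aabaca, AAZ)
  ε-move, top A: go to q1, push ε → (q1, aabaca, AZ)
  read a, top A: go to q3, push AA → (q3, abaca, AAZ)
  ε-move, top A: go to q1, push ε → (q1, abaca, AZ)
  read a, top A: go to q3, push AA → (q3, baca, AAZ)
  ε-move, top A: go to q1, push ε → (q1, baca, AZ)
No transition applies at (q1, baca, AZ); input not fully consumed.

Reject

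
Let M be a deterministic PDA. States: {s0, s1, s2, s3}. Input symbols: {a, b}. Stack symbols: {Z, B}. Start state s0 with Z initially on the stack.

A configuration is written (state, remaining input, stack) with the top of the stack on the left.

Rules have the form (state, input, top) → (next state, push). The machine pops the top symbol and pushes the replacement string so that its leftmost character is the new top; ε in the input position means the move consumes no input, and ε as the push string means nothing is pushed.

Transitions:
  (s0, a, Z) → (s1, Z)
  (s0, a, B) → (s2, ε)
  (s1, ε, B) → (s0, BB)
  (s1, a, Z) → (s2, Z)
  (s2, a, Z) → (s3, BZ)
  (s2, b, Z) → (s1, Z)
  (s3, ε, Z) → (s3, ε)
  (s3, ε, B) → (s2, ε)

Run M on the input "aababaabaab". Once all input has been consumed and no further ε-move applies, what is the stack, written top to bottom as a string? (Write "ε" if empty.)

(s0, aababaabaab, Z)
  read a, top Z: go to s1, push Z → (s1, ababaabaab, Z)
  read a, top Z: go to s2, push Z → (s2, babaabaab, Z)
  read b, top Z: go to s1, push Z → (s1, abaabaab, Z)
  read a, top Z: go to s2, push Z → (s2, baabaab, Z)
  read b, top Z: go to s1, push Z → (s1, aabaab, Z)
  read a, top Z: go to s2, push Z → (s2, abaab, Z)
  read a, top Z: go to s3, push BZ → (s3, baab, BZ)
  ε-move, top B: go to s2, push ε → (s2, baab, Z)
  read b, top Z: go to s1, push Z → (s1, aab, Z)
  read a, top Z: go to s2, push Z → (s2, ab, Z)
  read a, top Z: go to s3, push BZ → (s3, b, BZ)
  ε-move, top B: go to s2, push ε → (s2, b, Z)
  read b, top Z: go to s1, push Z → (s1, ε, Z)
All input consumed in state s1 with stack Z.

Z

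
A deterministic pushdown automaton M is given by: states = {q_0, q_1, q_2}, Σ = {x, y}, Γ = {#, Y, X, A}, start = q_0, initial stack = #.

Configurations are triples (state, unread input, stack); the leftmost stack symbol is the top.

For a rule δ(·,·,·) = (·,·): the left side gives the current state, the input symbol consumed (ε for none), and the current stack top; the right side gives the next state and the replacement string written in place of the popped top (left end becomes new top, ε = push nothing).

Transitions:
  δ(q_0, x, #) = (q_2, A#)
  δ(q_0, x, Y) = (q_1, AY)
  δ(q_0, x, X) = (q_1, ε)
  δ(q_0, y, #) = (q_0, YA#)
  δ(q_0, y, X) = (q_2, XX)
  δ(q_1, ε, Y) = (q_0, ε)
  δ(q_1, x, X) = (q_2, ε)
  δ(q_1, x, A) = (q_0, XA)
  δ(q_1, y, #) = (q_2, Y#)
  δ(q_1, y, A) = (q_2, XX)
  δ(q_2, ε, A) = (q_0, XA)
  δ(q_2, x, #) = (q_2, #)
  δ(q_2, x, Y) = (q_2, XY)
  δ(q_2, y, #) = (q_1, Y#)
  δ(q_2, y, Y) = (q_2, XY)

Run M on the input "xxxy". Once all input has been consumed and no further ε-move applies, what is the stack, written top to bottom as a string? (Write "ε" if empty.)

XXA#

(q_0, xxxy, #)
  read x, top #: go to q_2, push A# → (q_2, xxy, A#)
  ε-move, top A: go to q_0, push XA → (q_0, xxy, XA#)
  read x, top X: go to q_1, push ε → (q_1, xy, A#)
  read x, top A: go to q_0, push XA → (q_0, y, XA#)
  read y, top X: go to q_2, push XX → (q_2, ε, XXA#)
All input consumed in state q_2 with stack XXA#.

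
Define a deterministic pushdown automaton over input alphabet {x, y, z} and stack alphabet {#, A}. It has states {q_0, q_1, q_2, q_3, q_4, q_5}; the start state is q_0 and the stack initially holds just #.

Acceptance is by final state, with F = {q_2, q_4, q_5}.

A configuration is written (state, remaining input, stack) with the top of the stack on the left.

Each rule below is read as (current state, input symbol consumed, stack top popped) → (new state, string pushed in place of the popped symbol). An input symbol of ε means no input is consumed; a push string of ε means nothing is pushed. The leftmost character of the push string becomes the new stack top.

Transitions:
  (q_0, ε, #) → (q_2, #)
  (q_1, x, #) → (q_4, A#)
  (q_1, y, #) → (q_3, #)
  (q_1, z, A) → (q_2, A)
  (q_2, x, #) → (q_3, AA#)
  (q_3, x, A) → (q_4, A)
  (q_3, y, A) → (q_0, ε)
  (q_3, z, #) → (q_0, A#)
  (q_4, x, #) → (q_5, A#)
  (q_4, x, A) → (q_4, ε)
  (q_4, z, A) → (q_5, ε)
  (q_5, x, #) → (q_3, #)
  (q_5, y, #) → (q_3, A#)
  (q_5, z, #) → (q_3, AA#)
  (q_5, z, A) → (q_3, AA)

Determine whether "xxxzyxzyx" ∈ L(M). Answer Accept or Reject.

(q_0, xxxzyxzyx, #) ⊢ (q_2, xxxzyxzyx, #) ⊢ (q_3, xxzyxzyx, AA#) ⊢ (q_4, xzyxzyx, AA#) ⊢ (q_4, zyxzyx, A#) ⊢ (q_5, yxzyx, #) ⊢ (q_3, xzyx, A#) ⊢ (q_4, zyx, A#) ⊢ (q_5, yx, #) ⊢ (q_3, x, A#) ⊢ (q_4, ε, A#)
All input consumed; state q_4 ∈ F.

Accept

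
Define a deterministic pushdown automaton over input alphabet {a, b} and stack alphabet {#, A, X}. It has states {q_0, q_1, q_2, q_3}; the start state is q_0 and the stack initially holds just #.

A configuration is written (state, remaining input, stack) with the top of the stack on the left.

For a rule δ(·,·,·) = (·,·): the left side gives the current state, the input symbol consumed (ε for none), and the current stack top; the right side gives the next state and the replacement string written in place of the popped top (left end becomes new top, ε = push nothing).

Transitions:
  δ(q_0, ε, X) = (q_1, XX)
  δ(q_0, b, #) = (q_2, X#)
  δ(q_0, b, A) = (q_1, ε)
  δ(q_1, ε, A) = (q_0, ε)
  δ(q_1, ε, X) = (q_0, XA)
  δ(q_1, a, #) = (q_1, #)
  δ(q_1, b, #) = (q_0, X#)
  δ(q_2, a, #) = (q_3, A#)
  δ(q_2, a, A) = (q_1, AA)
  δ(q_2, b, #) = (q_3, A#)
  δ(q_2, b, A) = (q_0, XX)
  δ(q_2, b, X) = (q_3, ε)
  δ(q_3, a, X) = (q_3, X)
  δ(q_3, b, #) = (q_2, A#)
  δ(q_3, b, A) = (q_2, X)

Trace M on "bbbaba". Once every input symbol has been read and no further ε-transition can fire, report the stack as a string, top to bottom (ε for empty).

(q_0, bbbaba, #)
  read b, top #: go to q_2, push X# → (q_2, bbaba, X#)
  read b, top X: go to q_3, push ε → (q_3, baba, #)
  read b, top #: go to q_2, push A# → (q_2, aba, A#)
  read a, top A: go to q_1, push AA → (q_1, ba, AA#)
  ε-move, top A: go to q_0, push ε → (q_0, ba, A#)
  read b, top A: go to q_1, push ε → (q_1, a, #)
  read a, top #: go to q_1, push # → (q_1, ε, #)
All input consumed in state q_1 with stack #.

#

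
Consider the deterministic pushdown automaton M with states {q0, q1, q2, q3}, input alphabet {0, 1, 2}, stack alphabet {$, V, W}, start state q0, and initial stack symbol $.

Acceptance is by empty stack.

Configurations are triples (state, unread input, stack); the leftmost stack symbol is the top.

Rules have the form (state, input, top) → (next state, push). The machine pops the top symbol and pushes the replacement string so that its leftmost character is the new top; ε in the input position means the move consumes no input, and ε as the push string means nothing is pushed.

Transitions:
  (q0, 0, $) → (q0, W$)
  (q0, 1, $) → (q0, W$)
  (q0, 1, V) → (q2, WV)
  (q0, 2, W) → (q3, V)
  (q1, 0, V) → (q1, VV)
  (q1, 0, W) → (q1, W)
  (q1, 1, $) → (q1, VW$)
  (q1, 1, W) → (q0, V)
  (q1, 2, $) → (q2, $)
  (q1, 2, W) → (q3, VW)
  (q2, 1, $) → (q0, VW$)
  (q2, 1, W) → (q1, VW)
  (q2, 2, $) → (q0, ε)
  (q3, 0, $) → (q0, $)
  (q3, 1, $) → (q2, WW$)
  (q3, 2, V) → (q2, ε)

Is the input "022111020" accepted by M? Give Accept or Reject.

Reject

(q0, 022111020, $) ⊢ (q0, 22111020, W$) ⊢ (q3, 2111020, V$) ⊢ (q2, 111020, $) ⊢ (q0, 11020, VW$) ⊢ (q2, 1020, WVW$) ⊢ (q1, 020, VWVW$) ⊢ (q1, 20, VVWVW$)
No transition applies at (q1, 20, VVWVW$); input not fully consumed.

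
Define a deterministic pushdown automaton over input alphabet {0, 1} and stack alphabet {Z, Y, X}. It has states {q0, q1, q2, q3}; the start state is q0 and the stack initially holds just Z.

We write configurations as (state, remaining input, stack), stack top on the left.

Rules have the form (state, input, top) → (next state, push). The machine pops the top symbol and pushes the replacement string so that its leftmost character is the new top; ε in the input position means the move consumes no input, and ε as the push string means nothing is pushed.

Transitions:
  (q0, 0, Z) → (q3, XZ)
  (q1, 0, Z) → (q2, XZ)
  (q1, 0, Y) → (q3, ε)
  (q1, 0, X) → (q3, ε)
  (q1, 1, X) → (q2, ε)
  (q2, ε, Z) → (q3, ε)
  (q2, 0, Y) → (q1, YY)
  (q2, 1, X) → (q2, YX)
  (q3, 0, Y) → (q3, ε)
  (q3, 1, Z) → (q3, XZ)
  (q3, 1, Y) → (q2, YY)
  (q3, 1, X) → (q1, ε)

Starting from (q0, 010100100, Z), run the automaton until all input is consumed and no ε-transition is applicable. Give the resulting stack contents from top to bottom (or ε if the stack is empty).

(q0, 010100100, Z)
  read 0, top Z: go to q3, push XZ → (q3, 10100100, XZ)
  read 1, top X: go to q1, push ε → (q1, 0100100, Z)
  read 0, top Z: go to q2, push XZ → (q2, 100100, XZ)
  read 1, top X: go to q2, push YX → (q2, 00100, YXZ)
  read 0, top Y: go to q1, push YY → (q1, 0100, YYXZ)
  read 0, top Y: go to q3, push ε → (q3, 100, YXZ)
  read 1, top Y: go to q2, push YY → (q2, 00, YYXZ)
  read 0, top Y: go to q1, push YY → (q1, 0, YYYXZ)
  read 0, top Y: go to q3, push ε → (q3, ε, YYXZ)
All input consumed in state q3 with stack YYXZ.

YYXZ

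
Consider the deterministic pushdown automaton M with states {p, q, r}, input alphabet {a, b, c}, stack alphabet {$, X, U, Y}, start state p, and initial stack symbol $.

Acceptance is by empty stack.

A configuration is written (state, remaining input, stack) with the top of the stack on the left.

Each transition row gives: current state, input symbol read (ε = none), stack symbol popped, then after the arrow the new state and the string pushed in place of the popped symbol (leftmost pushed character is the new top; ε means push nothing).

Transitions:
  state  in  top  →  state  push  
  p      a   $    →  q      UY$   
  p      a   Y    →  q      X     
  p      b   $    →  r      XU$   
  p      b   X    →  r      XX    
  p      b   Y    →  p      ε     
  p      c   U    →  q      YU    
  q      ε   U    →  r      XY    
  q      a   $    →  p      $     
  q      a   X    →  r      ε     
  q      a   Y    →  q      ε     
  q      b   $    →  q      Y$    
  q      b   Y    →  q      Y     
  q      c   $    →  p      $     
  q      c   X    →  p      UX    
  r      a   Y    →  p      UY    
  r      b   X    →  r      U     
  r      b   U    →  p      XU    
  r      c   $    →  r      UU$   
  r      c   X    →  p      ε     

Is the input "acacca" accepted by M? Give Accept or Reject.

Reject

(p, acacca, $)
  read a, top $: go to q, push UY$ → (q, cacca, UY$)
  ε-move, top U: go to r, push XY → (r, cacca, XYY$)
  read c, top X: go to p, push ε → (p, acca, YY$)
  read a, top Y: go to q, push X → (q, cca, XY$)
  read c, top X: go to p, push UX → (p, ca, UXY$)
  read c, top U: go to q, push YU → (q, a, YUXY$)
  read a, top Y: go to q, push ε → (q, ε, UXY$)
  ε-move, top U: go to r, push XY → (r, ε, XYXY$)
All input consumed; stack is XYXY$, not empty, and no further ε-move applies.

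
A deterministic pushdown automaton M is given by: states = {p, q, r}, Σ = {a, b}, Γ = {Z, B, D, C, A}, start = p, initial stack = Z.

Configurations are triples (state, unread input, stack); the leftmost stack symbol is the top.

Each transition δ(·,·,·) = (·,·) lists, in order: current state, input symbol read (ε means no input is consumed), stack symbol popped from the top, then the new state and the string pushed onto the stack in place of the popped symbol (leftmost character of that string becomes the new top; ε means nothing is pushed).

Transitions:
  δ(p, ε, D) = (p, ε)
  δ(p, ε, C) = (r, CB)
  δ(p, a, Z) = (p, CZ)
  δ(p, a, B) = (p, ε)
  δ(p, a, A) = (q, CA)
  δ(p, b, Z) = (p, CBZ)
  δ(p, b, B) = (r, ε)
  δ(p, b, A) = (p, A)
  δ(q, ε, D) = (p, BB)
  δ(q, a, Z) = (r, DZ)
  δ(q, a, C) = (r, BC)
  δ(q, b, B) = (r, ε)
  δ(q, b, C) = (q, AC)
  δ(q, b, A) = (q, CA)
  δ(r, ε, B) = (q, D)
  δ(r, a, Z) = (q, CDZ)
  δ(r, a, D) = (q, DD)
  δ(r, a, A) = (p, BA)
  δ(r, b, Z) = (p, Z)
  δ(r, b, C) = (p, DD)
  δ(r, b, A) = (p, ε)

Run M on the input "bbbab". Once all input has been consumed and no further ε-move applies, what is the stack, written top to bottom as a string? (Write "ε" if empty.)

(p, bbbab, Z) ⊢ (p, bbab, CBZ) ⊢ (r, bbab, CBBZ) ⊢ (p, bab, DDBBZ) ⊢ (p, bab, DBBZ) ⊢ (p, bab, BBZ) ⊢ (r, ab, BZ) ⊢ (q, ab, DZ) ⊢ (p, ab, BBZ) ⊢ (p, b, BZ) ⊢ (r, ε, Z)
All input consumed in state r with stack Z.

Z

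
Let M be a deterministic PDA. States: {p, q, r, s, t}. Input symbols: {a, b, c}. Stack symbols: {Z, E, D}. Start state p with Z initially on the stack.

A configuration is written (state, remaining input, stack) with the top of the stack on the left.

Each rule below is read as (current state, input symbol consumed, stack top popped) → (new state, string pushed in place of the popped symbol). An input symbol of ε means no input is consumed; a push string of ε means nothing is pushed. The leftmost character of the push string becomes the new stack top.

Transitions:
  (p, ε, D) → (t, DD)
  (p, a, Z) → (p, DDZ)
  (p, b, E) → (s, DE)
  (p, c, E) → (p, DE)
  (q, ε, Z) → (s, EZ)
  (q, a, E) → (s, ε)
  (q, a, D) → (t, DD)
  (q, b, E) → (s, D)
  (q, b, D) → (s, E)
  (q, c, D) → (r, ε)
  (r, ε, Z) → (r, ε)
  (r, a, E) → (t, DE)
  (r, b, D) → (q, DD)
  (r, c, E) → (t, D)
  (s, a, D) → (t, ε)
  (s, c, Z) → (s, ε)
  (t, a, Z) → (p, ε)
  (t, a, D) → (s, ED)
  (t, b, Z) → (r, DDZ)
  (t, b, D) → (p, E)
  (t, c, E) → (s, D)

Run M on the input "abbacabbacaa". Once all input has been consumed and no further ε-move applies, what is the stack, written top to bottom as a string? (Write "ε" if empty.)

(p, abbacabbacaa, Z) ⊢ (p, bbacabbacaa, DDZ) ⊢ (t, bbacabbacaa, DDDZ) ⊢ (p, bacabbacaa, EDDZ) ⊢ (s, acabbacaa, DEDDZ) ⊢ (t, cabbacaa, EDDZ) ⊢ (s, abbacaa, DDDZ) ⊢ (t, bbacaa, DDZ) ⊢ (p, bacaa, EDZ) ⊢ (s, acaa, DEDZ) ⊢ (t, caa, EDZ) ⊢ (s, aa, DDZ) ⊢ (t, a, DZ) ⊢ (s, ε, EDZ)
All input consumed in state s with stack EDZ.

EDZ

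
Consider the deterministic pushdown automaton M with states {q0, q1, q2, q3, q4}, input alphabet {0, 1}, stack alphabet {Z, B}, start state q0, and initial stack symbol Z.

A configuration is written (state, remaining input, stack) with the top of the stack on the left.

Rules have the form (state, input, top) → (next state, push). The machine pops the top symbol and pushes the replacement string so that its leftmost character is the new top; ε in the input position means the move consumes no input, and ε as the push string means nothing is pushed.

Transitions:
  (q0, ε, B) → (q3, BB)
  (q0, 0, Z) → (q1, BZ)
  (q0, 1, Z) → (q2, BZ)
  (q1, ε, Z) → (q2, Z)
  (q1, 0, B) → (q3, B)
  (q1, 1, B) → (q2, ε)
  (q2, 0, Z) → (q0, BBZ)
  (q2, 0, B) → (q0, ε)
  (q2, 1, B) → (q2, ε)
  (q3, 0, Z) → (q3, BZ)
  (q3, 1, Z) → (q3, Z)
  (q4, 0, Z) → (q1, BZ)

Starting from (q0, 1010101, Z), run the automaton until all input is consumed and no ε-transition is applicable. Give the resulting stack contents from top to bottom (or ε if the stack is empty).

(q0, 1010101, Z)
  read 1, top Z: go to q2, push BZ → (q2, 010101, BZ)
  read 0, top B: go to q0, push ε → (q0, 10101, Z)
  read 1, top Z: go to q2, push BZ → (q2, 0101, BZ)
  read 0, top B: go to q0, push ε → (q0, 101, Z)
  read 1, top Z: go to q2, push BZ → (q2, 01, BZ)
  read 0, top B: go to q0, push ε → (q0, 1, Z)
  read 1, top Z: go to q2, push BZ → (q2, ε, BZ)
All input consumed in state q2 with stack BZ.

BZ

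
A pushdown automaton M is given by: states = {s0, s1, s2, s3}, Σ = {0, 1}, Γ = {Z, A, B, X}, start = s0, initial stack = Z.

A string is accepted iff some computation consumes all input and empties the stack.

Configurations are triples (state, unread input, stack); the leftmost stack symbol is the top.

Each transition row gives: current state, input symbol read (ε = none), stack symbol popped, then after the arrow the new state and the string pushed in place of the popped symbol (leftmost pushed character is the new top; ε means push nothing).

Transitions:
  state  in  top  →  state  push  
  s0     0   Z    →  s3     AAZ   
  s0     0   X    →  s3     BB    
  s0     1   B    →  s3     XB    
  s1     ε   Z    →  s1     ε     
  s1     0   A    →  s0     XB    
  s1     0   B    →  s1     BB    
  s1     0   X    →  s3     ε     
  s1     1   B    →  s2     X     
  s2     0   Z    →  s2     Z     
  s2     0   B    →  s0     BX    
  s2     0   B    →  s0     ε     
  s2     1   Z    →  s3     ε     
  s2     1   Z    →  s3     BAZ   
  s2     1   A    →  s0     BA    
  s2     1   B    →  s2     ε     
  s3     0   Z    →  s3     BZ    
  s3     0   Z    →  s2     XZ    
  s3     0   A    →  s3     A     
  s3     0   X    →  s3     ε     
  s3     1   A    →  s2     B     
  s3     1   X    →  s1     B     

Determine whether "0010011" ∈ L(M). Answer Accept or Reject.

Reject

No computation consumes all input and empties the stack.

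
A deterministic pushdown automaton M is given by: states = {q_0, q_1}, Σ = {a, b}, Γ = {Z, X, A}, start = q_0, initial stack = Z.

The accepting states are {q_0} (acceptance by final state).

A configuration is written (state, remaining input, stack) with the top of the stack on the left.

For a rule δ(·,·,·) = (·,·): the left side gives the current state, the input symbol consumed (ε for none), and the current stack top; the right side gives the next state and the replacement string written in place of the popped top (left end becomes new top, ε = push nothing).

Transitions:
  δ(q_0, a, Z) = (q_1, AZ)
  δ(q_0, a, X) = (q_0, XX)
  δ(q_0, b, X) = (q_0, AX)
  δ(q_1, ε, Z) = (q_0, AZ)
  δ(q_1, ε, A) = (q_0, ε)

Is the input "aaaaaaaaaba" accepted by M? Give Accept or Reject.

Reject

(q_0, aaaaaaaaaba, Z)
  read a, top Z: go to q_1, push AZ → (q_1, aaaaaaaaba, AZ)
  ε-move, top A: go to q_0, push ε → (q_0, aaaaaaaaba, Z)
  read a, top Z: go to q_1, push AZ → (q_1, aaaaaaaba, AZ)
  ε-move, top A: go to q_0, push ε → (q_0, aaaaaaaba, Z)
  read a, top Z: go to q_1, push AZ → (q_1, aaaaaaba, AZ)
  ε-move, top A: go to q_0, push ε → (q_0, aaaaaaba, Z)
  read a, top Z: go to q_1, push AZ → (q_1, aaaaaba, AZ)
  ε-move, top A: go to q_0, push ε → (q_0, aaaaaba, Z)
  read a, top Z: go to q_1, push AZ → (q_1, aaaaba, AZ)
  ε-move, top A: go to q_0, push ε → (q_0, aaaaba, Z)
  read a, top Z: go to q_1, push AZ → (q_1, aaaba, AZ)
  ε-move, top A: go to q_0, push ε → (q_0, aaaba, Z)
  read a, top Z: go to q_1, push AZ → (q_1, aaba, AZ)
  ε-move, top A: go to q_0, push ε → (q_0, aaba, Z)
  read a, top Z: go to q_1, push AZ → (q_1, aba, AZ)
  ε-move, top A: go to q_0, push ε → (q_0, aba, Z)
  read a, top Z: go to q_1, push AZ → (q_1, ba, AZ)
  ε-move, top A: go to q_0, push ε → (q_0, ba, Z)
No transition applies at (q_0, ba, Z); input not fully consumed.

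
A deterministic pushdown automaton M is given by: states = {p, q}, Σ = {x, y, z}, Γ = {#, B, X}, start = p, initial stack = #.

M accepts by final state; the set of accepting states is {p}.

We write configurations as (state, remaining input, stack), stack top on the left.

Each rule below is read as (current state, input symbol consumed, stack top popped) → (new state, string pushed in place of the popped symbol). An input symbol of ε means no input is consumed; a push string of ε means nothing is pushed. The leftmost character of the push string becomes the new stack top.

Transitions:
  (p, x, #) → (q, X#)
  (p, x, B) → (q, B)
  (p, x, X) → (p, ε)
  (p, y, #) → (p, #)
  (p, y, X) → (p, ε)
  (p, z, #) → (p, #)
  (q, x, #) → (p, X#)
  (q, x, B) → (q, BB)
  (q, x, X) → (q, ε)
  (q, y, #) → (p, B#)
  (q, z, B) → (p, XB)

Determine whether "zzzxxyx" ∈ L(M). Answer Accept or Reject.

(p, zzzxxyx, #)
  read z, top #: go to p, push # → (p, zzxxyx, #)
  read z, top #: go to p, push # → (p, zxxyx, #)
  read z, top #: go to p, push # → (p, xxyx, #)
  read x, top #: go to q, push X# → (q, xyx, X#)
  read x, top X: go to q, push ε → (q, yx, #)
  read y, top #: go to p, push B# → (p, x, B#)
  read x, top B: go to q, push B → (q, ε, B#)
All input consumed; state q ∉ F and no further ε-move applies.

Reject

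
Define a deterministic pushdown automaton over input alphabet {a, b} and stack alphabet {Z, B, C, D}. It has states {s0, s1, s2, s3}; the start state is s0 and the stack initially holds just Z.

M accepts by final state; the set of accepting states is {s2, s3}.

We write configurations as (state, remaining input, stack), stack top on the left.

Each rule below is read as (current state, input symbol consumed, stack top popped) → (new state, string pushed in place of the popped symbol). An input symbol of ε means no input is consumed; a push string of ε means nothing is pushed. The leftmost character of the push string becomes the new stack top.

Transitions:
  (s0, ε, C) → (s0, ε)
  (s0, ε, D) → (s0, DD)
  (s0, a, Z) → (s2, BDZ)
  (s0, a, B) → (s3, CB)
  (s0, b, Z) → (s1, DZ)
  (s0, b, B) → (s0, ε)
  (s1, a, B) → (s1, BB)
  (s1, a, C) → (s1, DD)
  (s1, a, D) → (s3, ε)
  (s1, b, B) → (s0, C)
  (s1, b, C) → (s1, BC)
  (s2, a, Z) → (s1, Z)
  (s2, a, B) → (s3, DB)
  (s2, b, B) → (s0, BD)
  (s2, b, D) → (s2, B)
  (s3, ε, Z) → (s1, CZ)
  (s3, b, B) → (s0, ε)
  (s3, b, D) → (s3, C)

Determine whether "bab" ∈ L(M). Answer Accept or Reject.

(s0, bab, Z) ⊢ (s1, ab, DZ) ⊢ (s3, b, Z) ⊢ (s1, b, CZ) ⊢ (s1, ε, BCZ)
All input consumed; state s1 ∉ F and no further ε-move applies.

Reject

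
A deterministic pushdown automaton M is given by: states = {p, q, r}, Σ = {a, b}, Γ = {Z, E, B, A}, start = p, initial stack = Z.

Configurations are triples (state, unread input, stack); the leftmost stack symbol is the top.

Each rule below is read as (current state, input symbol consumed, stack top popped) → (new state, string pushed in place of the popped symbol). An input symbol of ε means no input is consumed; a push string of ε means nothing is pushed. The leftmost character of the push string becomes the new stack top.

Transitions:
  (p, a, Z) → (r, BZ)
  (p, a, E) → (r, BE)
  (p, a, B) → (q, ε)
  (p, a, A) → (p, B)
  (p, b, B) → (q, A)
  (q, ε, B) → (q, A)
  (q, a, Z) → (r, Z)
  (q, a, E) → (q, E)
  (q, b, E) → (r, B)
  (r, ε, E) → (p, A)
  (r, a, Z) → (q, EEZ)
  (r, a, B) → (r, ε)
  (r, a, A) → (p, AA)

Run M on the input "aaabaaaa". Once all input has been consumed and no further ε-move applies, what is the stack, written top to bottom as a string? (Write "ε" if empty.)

(p, aaabaaaa, Z)
  read a, top Z: go to r, push BZ → (r, aabaaaa, BZ)
  read a, top B: go to r, push ε → (r, abaaaa, Z)
  read a, top Z: go to q, push EEZ → (q, baaaa, EEZ)
  read b, top E: go to r, push B → (r, aaaa, BEZ)
  read a, top B: go to r, push ε → (r, aaa, EZ)
  ε-move, top E: go to p, push A → (p, aaa, AZ)
  read a, top A: go to p, push B → (p, aa, BZ)
  read a, top B: go to q, push ε → (q, a, Z)
  read a, top Z: go to r, push Z → (r, ε, Z)
All input consumed in state r with stack Z.

Z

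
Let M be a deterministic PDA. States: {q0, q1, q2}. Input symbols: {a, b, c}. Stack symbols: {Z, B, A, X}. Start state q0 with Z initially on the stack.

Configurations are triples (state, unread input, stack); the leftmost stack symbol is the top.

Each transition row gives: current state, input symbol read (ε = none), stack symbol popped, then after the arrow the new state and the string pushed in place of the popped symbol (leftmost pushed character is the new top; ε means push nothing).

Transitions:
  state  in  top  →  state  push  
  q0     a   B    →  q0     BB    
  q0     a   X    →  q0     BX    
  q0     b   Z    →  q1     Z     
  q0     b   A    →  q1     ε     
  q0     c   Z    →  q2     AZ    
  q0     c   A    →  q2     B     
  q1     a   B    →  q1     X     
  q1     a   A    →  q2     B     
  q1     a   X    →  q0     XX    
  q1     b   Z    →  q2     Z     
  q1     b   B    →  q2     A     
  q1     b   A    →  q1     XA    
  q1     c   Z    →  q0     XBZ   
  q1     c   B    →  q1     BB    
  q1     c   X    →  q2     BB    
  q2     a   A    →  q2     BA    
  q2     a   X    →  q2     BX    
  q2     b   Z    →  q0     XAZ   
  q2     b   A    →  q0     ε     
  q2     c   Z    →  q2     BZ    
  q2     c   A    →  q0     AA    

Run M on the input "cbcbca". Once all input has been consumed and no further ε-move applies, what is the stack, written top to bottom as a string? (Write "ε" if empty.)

BAZ

(q0, cbcbca, Z)
  read c, top Z: go to q2, push AZ → (q2, bcbca, AZ)
  read b, top A: go to q0, push ε → (q0, cbca, Z)
  read c, top Z: go to q2, push AZ → (q2, bca, AZ)
  read b, top A: go to q0, push ε → (q0, ca, Z)
  read c, top Z: go to q2, push AZ → (q2, a, AZ)
  read a, top A: go to q2, push BA → (q2, ε, BAZ)
All input consumed in state q2 with stack BAZ.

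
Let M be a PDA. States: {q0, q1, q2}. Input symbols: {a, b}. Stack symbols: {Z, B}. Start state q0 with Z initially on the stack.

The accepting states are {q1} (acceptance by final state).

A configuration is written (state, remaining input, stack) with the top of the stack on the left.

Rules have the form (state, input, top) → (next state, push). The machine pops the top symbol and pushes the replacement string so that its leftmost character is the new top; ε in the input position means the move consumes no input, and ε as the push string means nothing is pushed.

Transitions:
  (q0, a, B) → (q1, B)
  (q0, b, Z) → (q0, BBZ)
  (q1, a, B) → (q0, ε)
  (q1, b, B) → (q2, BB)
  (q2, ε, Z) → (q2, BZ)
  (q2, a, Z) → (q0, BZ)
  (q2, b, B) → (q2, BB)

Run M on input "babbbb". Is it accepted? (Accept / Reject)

Reject

No computation consumes all input and reaches a final state.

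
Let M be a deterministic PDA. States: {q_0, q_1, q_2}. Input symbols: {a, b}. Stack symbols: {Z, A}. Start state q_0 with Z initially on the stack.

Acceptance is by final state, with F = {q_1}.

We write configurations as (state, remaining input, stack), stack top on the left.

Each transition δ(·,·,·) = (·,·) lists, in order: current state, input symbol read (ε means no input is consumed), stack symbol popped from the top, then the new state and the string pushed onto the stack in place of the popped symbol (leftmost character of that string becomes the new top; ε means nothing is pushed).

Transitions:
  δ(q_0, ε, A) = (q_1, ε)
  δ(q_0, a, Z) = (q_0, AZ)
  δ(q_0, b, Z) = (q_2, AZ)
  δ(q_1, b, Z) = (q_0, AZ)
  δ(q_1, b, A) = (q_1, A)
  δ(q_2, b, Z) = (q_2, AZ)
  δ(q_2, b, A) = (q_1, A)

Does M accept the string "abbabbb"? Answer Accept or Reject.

Reject

(q_0, abbabbb, Z)
  read a, top Z: go to q_0, push AZ → (q_0, bbabbb, AZ)
  ε-move, top A: go to q_1, push ε → (q_1, bbabbb, Z)
  read b, top Z: go to q_0, push AZ → (q_0, babbb, AZ)
  ε-move, top A: go to q_1, push ε → (q_1, babbb, Z)
  read b, top Z: go to q_0, push AZ → (q_0, abbb, AZ)
  ε-move, top A: go to q_1, push ε → (q_1, abbb, Z)
No transition applies at (q_1, abbb, Z); input not fully consumed.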